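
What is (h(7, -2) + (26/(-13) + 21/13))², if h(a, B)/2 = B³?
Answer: 45369/169 ≈ 268.46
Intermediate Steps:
h(a, B) = 2*B³
(h(7, -2) + (26/(-13) + 21/13))² = (2*(-2)³ + (26/(-13) + 21/13))² = (2*(-8) + (26*(-1/13) + 21*(1/13)))² = (-16 + (-2 + 21/13))² = (-16 - 5/13)² = (-213/13)² = 45369/169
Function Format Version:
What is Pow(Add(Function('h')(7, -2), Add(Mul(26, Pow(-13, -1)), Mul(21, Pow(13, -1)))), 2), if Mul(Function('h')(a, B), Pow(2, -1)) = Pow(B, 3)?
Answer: Rational(45369, 169) ≈ 268.46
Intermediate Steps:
Function('h')(a, B) = Mul(2, Pow(B, 3))
Pow(Add(Function('h')(7, -2), Add(Mul(26, Pow(-13, -1)), Mul(21, Pow(13, -1)))), 2) = Pow(Add(Mul(2, Pow(-2, 3)), Add(Mul(26, Pow(-13, -1)), Mul(21, Pow(13, -1)))), 2) = Pow(Add(Mul(2, -8), Add(Mul(26, Rational(-1, 13)), Mul(21, Rational(1, 13)))), 2) = Pow(Add(-16, Add(-2, Rational(21, 13))), 2) = Pow(Add(-16, Rational(-5, 13)), 2) = Pow(Rational(-213, 13), 2) = Rational(45369, 169)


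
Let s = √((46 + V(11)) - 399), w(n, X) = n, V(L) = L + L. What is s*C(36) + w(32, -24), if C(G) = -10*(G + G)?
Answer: 32 - 720*I*√331 ≈ 32.0 - 13099.0*I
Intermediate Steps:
V(L) = 2*L
s = I*√331 (s = √((46 + 2*11) - 399) = √((46 + 22) - 399) = √(68 - 399) = √(-331) = I*√331 ≈ 18.193*I)
C(G) = -20*G
s*C(36) + w(32, -24) = (I*√331)*(-20*36) + 32 = (I*√331)*(-720) + 32 = -720*I*√331 + 32 = 32 - 720*I*√331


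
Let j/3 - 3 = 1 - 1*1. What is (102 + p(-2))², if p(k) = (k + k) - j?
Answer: 7921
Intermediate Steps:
j = 9 (j = 9 + 3*(1 - 1*1) = 9 + 3*(1 - 1) = 9 + 3*0 = 9 + 0 = 9)
p(k) = -9 + 2*k (p(k) = (k + k) - 1*9 = 2*k - 9 = -9 + 2*k)
(102 + p(-2))² = (102 + (-9 + 2*(-2)))² = (102 + (-9 - 4))² = (102 - 13)² = 89² = 7921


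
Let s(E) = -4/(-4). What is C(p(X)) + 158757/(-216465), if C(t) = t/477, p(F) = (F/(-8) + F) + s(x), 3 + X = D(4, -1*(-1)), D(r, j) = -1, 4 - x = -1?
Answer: -50845501/68835870 ≈ -0.73865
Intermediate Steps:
x = 5 (x = 4 - 1*(-1) = 4 + 1 = 5)
s(E) = 1 (s(E) = -4*(-¼) = 1)
X = -4 (X = -3 - 1 = -4)
p(F) = 1 + 7*F/8 (p(F) = (F/(-8) + F) + 1 = (F*(-⅛) + F) + 1 = (-F/8 + F) + 1 = 7*F/8 + 1 = 1 + 7*F/8)
C(t) = t/477 (C(t) = t*(1/477) = t/477)
C(p(X)) + 158757/(-216465) = (1 + (7/8)*(-4))/477 + 158757/(-216465) = (1 - 7/2)/477 + 158757*(-1/216465) = (1/477)*(-5/2) - 52919/72155 = -5/954 - 52919/72155 = -50845501/68835870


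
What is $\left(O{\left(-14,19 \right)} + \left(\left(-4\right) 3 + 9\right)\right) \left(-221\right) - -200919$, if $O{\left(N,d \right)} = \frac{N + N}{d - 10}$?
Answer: $\frac{1820426}{9} \approx 2.0227 \cdot 10^{5}$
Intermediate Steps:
$O{\left(N,d \right)} = \frac{2 N}{-10 + d}$
$\left(O{\left(-14,19 \right)} + \left(\left(-4\right) 3 + 9\right)\right) \left(-221\right) - -200919 = \left(2 \left(-14\right) \frac{1}{-10 + 19} + \left(\left(-4\right) 3 + 9\right)\right) \left(-221\right) - -200919 = \left(2 \left(-14\right) \frac{1}{9} + \left(-12 + 9\right)\right) \left(-221\right) + 200919 = \left(2 \left(-14\right) \frac{1}{9} - 3\right) \left(-221\right) + 200919 = \left(- \frac{28}{9} - 3\right) \left(-221\right) + 200919 = \left(- \frac{55}{9}\right) \left(-221\right) + 200919 = \frac{12155}{9} + 200919 = \frac{1820426}{9}$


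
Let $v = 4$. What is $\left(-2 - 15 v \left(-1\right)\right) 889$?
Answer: $51562$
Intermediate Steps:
$\left(-2 - 15 v \left(-1\right)\right) 889 = \left(-2 - 15 \cdot 4 \left(-1\right)\right) 889 = \left(-2 - -60\right) 889 = \left(-2 + 60\right) 889 = 58 \cdot 889 = 51562$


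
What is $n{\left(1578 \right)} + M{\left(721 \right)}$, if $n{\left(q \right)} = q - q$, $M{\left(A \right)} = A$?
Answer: $721$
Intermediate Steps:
$n{\left(q \right)} = 0$
$n{\left(1578 \right)} + M{\left(721 \right)} = 0 + 721 = 721$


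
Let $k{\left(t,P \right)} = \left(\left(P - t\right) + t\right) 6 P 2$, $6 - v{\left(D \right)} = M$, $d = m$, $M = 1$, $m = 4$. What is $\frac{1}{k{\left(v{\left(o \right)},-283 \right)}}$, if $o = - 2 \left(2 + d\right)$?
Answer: $\frac{1}{961068} \approx 1.0405 \cdot 10^{-6}$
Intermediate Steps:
$d = 4$
$o = -12$ ($o = - 2 \left(2 + 4\right) = \left(-2\right) 6 = -12$)
$v{\left(D \right)} = 5$ ($v{\left(D \right)} = 6 - 1 = 5$)
$k{\left(t,P \right)} = 12 P^{2}$ ($k{\left(t,P \right)} = P 12 P = 12 P^{2}$)
$\frac{1}{k{\left(v{\left(o \right)},-283 \right)}} = \frac{1}{12 \left(-283\right)^{2}} = \frac{1}{12 \cdot 80089} = \frac{1}{961068}$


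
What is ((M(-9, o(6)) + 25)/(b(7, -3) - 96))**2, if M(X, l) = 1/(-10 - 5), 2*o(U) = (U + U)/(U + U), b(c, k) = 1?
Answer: 139876/2030625 ≈ 0.068883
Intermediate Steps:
o(U) = 1/2 (o(U) = ((U + U)/(U + U))/2 = ((2*U)/((2*U)))/2 = ((2*U)*(1/(2*U)))/2 = (1/2)*1 = 1/2)
M(X, l) = -1/15 (M(X, l) = 1/(-15) = -1/15)
((M(-9, o(6)) + 25)/(b(7, -3) - 96))**2 = ((-1/15 + 25)/(1 - 96))**2 = ((374/15)/(-95))**2 = ((374/15)*(-1/95))**2 = (-374/1425)**2 = 139876/2030625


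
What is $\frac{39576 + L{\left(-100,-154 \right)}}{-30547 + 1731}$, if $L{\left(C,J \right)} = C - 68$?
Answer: $- \frac{2463}{1801} \approx -1.3676$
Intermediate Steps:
$L{\left(C,J \right)} = -68 + C$ ($L{\left(C,J \right)} = C - 68 = -68 + C$)
$\frac{39576 + L{\left(-100,-154 \right)}}{-30547 + 1731} = \frac{39576 - 168}{-30547 + 1731} = \frac{39576 - 168}{-28816} = 39408 \left(- \frac{1}{28816}\right) = - \frac{2463}{1801}$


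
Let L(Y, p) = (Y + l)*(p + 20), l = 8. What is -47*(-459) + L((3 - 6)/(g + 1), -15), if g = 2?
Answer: 21608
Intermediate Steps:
L(Y, p) = (8 + Y)*(20 + p) (L(Y, p) = (Y + 8)*(p + 20) = (8 + Y)*(20 + p))
-47*(-459) + L((3 - 6)/(g + 1), -15) = -47*(-459) + (160 + 8*(-15) + 20*((3 - 6)/(2 + 1)) + ((3 - 6)/(2 + 1))*(-15)) = 21573 + (160 - 120 + 20*(-3/3) - 3/3*(-15)) = 21573 + (160 - 120 + 20*(-3*⅓) - 3*⅓*(-15)) = 21573 + (160 - 120 + 20*(-1) - 1*(-15)) = 21573 + (160 - 120 - 20 + 15) = 21573 + 35 = 21608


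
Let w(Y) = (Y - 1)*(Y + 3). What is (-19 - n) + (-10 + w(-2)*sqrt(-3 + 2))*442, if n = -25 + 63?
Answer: -4477 - 1326*I ≈ -4477.0 - 1326.0*I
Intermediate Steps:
n = 38
w(Y) = (-1 + Y)*(3 + Y)
(-19 - n) + (-10 + w(-2)*sqrt(-3 + 2))*442 = (-19 - 1*38) + (-10 + (-3 + (-2)**2 + 2*(-2))*sqrt(-3 + 2))*442 = (-19 - 38) + (-10 + (-3 + 4 - 4)*sqrt(-1))*442 = -57 + (-10 - 3*I)*442 = -57 + (-4420 - 1326*I) = -4477 - 1326*I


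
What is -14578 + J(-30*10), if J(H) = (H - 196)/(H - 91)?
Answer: -5699502/391 ≈ -14577.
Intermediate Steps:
J(H) = (-196 + H)/(-91 + H)
-14578 + J(-30*10) = -14578 + (-196 - 30*10)/(-91 - 30*10) = -14578 + (-196 - 300)/(-91 - 300) = -14578 - 496/(-391) = -14578 - 1/391*(-496) = -14578 + 496/391 = -5699502/391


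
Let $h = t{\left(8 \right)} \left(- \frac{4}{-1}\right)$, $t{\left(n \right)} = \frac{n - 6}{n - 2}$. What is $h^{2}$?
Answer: $\frac{16}{9} \approx 1.7778$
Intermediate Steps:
$t{\left(n \right)} = \frac{-6 + n}{-2 + n}$
$h = \frac{4}{3}$ ($h = \frac{-6 + 8}{-2 + 8} \left(- \frac{4}{-1}\right) = \frac{1}{6} \cdot 2 \left(\left(-4\right) \left(-1\right)\right) = \frac{1}{6} \cdot 2 \cdot 4 = \frac{1}{3} \cdot 4 = \frac{4}{3} \approx 1.3333$)
$h^{2} = \left(\frac{4}{3}\right)^{2} = \frac{16}{9}$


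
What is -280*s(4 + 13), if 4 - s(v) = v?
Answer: 3640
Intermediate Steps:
s(v) = 4 - v
-280*s(4 + 13) = -280*(4 - (4 + 13)) = -280*(4 - 1*17) = -280*(4 - 17) = -280*(-13) = 3640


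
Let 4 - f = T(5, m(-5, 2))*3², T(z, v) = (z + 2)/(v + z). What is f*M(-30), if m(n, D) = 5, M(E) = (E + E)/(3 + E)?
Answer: -46/9 ≈ -5.1111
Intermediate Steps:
M(E) = 2*E/(3 + E) (M(E) = (2*E)/(3 + E) = 2*E/(3 + E))
T(z, v) = (2 + z)/(v + z)
f = -23/10 (f = 4 - (2 + 5)/(5 + 5)*3² = 4 - 7/10*9 = 4 - (⅒)*7*9 = 4 - 7*9/10 = 4 - 1*63/10 = 4 - 63/10 = -23/10 ≈ -2.3000)
f*M(-30) = -23*(-30)/(5*(3 - 30)) = -23*(-30)/(5*(-27)) = -23*(-30)*(-1)/(5*27) = -23/10*20/9 = -46/9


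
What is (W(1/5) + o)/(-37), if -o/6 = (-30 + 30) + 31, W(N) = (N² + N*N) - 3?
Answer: 4723/925 ≈ 5.1059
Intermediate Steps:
W(N) = -3 + 2*N² (W(N) = (N² + N²) - 3 = 2*N² - 3 = -3 + 2*N²)
o = -186 (o = -6*((-30 + 30) + 31) = -6*(0 + 31) = -6*31 = -186)
(W(1/5) + o)/(-37) = ((-3 + 2*(1/5)²) - 186)/(-37) = -((-3 + 2*(⅕)²) - 186)/37 = -((-3 + 2*(1/25)) - 186)/37 = -((-3 + 2/25) - 186)/37 = -(-73/25 - 186)/37 = -1/37*(-4723/25) = 4723/925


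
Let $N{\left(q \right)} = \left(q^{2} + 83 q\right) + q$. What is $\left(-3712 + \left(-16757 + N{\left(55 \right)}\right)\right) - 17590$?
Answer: $-30414$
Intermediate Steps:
$N{\left(q \right)} = q^{2} + 84 q$
$\left(-3712 + \left(-16757 + N{\left(55 \right)}\right)\right) - 17590 = \left(-3712 - \left(16757 - 55 \left(84 + 55\right)\right)\right) - 17590 = \left(-3712 + \left(-16757 + 55 \cdot 139\right)\right) - 17590 = \left(-3712 + \left(-16757 + 7645\right)\right) - 17590 = \left(-3712 - 9112\right) - 17590 = -12824 - 17590 = -30414$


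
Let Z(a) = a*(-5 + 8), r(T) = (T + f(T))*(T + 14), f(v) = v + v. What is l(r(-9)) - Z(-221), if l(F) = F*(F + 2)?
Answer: 18618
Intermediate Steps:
f(v) = 2*v
r(T) = 3*T*(14 + T) (r(T) = (T + 2*T)*(T + 14) = (3*T)*(14 + T) = 3*T*(14 + T))
l(F) = F*(2 + F)
Z(a) = 3*a (Z(a) = a*3 = 3*a)
l(r(-9)) - Z(-221) = (3*(-9)*(14 - 9))*(2 + 3*(-9)*(14 - 9)) - 3*(-221) = (3*(-9)*5)*(2 + 3*(-9)*5) - 1*(-663) = -135*(2 - 135) + 663 = -135*(-133) + 663 = 17955 + 663 = 18618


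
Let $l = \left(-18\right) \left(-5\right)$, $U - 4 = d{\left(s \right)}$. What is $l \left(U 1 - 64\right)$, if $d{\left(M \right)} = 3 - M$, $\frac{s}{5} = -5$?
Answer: $-2880$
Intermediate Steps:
$s = -25$ ($s = 5 \left(-5\right) = -25$)
$U = 32$ ($U = 4 + \left(3 - -25\right) = 4 + \left(3 + 25\right) = 4 + 28 = 32$)
$l = 90$
$l \left(U 1 - 64\right) = 90 \left(32 \cdot 1 - 64\right) = 90 \left(32 - 64\right) = 90 \left(-32\right) = -2880$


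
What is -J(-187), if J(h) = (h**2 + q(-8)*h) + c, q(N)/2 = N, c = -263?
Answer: -37698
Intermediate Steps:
q(N) = 2*N
J(h) = -263 + h**2 - 16*h (J(h) = (h**2 + (2*(-8))*h) - 263 = (h**2 - 16*h) - 263 = -263 + h**2 - 16*h)
-J(-187) = -(-263 + (-187)**2 - 16*(-187)) = -(-263 + 34969 + 2992) = -1*37698 = -37698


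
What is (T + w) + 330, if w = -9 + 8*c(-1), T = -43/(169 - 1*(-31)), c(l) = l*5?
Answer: 56157/200 ≈ 280.79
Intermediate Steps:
c(l) = 5*l
T = -43/200 (T = -43/(169 + 31) = -43/200 ≈ -0.21500)
w = -49 (w = -9 + 8*(5*(-1)) = -9 + 8*(-5) = -9 - 40 = -49)
(T + w) + 330 = (-43/200 - 49) + 330 = -9843/200 + 330 = 56157/200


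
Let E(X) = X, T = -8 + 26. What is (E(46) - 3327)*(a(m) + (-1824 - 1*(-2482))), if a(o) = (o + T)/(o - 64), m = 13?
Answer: -6470711/3 ≈ -2.1569e+6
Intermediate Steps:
T = 18
a(o) = (18 + o)/(-64 + o) (a(o) = (o + 18)/(o - 64) = (18 + o)/(-64 + o))
(E(46) - 3327)*(a(m) + (-1824 - 1*(-2482))) = (46 - 3327)*((18 + 13)/(-64 + 13) + (-1824 - 1*(-2482))) = -3281*(31/(-51) + (-1824 + 2482)) = -3281*(-1/51*31 + 658) = -3281*(-31/51 + 658) = -3281*33527/51 = -6470711/3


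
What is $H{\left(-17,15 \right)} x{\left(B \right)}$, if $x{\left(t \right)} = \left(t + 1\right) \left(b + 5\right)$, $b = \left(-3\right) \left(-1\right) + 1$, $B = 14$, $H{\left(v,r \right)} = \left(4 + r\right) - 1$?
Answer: $2430$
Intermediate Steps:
$H{\left(v,r \right)} = 3 + r$
$b = 4$ ($b = 3 + 1 = 4$)
$x{\left(t \right)} = 9 + 9 t$ ($x{\left(t \right)} = \left(t + 1\right) \left(4 + 5\right) = \left(1 + t\right) 9 = 9 + 9 t$)
$H{\left(-17,15 \right)} x{\left(B \right)} = \left(3 + 15\right) \left(9 + 9 \cdot 14\right) = 18 \left(9 + 126\right) = 18 \cdot 135 = 2430$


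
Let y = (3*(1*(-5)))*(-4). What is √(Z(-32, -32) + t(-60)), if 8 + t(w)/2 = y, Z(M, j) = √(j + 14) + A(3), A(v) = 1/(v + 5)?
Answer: √(1666 + 48*I*√2)/4 ≈ 10.206 + 0.20784*I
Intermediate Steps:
A(v) = 1/(5 + v)
Z(M, j) = ⅛ + √(14 + j) (Z(M, j) = √(j + 14) + 1/(5 + 3) = √(14 + j) + 1/8 = √(14 + j) + ⅛ = ⅛ + √(14 + j))
y = 60 (y = (3*(-5))*(-4) = -15*(-4) = 60)
t(w) = 104 (t(w) = -16 + 2*60 = -16 + 120 = 104)
√(Z(-32, -32) + t(-60)) = √((⅛ + √(14 - 32)) + 104) = √((⅛ + √(-18)) + 104) = √((⅛ + 3*I*√2) + 104) = √(833/8 + 3*I*√2)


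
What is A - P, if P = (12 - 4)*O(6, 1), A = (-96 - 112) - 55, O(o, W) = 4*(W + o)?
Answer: -487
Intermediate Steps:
O(o, W) = 4*W + 4*o
A = -263 (A = -208 - 55 = -263)
P = 224 (P = (12 - 4)*(4*1 + 4*6) = 8*(4 + 24) = 8*28 = 224)
A - P = -263 - 1*224 = -263 - 224 = -487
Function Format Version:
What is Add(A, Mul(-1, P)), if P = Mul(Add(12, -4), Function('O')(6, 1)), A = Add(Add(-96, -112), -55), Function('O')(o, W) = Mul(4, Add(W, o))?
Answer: -487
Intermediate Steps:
Function('O')(o, W) = Add(Mul(4, W), Mul(4, o))
A = -263 (A = Add(-208, -55) = -263)
P = 224 (P = Mul(Add(12, -4), Add(Mul(4, 1), Mul(4, 6))) = Mul(8, Add(4, 24)) = Mul(8, 28) = 224)
Add(A, Mul(-1, P)) = Add(-263, Mul(-1, 224)) = Add(-263, -224) = -487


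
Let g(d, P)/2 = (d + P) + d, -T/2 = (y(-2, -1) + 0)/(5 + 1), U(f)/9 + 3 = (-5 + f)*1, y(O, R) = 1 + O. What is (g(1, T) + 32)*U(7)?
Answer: -330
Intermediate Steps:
U(f) = -72 + 9*f (U(f) = -27 + 9*((-5 + f)*1) = -27 + 9*(-5 + f) = -27 + (-45 + 9*f) = -72 + 9*f)
T = ⅓ (T = -2*((1 - 2) + 0)/(5 + 1) = -2*(-1 + 0)/6 = -(-2)/6 = -2*(-⅙) = ⅓ ≈ 0.33333)
g(d, P) = 2*P + 4*d (g(d, P) = 2*((d + P) + d) = 2*((P + d) + d) = 2*(P + 2*d) = 2*P + 4*d)
(g(1, T) + 32)*U(7) = ((2*(⅓) + 4*1) + 32)*(-72 + 9*7) = ((⅔ + 4) + 32)*(-72 + 63) = (14/3 + 32)*(-9) = (110/3)*(-9) = -330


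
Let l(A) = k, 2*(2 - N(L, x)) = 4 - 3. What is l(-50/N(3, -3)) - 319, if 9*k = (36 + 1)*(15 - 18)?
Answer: -994/3 ≈ -331.33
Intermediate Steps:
N(L, x) = 3/2 (N(L, x) = 2 - (4 - 3)/2 = 2 - ½*1 = 2 - ½ = 3/2)
k = -37/3 (k = ((36 + 1)*(15 - 18))/9 = (37*(-3))/9 = (⅑)*(-111) = -37/3 ≈ -12.333)
l(A) = -37/3
l(-50/N(3, -3)) - 319 = -37/3 - 319 = -994/3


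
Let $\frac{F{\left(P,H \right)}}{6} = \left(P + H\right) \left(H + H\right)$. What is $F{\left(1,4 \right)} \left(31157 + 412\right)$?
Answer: $7576560$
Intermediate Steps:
$F{\left(P,H \right)} = 12 H \left(H + P\right)$ ($F{\left(P,H \right)} = 6 \left(P + H\right) \left(H + H\right) = 6 \left(H + P\right) 2 H = 6 \cdot 2 H \left(H + P\right) = 12 H \left(H + P\right)$)
$F{\left(1,4 \right)} \left(31157 + 412\right) = 12 \cdot 4 \left(4 + 1\right) \left(31157 + 412\right) = 12 \cdot 4 \cdot 5 \cdot 31569 = 240 \cdot 31569 = 7576560$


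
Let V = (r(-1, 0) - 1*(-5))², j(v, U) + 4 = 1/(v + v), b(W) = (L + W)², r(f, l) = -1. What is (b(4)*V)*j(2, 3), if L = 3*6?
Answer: -29040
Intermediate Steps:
L = 18
b(W) = (18 + W)²
j(v, U) = -4 + 1/(2*v) (j(v, U) = -4 + 1/(v + v) = -4 + 1/(2*v))
V = 16 (V = (-1 - 1*(-5))² = (-1 + 5)² = 4² = 16)
(b(4)*V)*j(2, 3) = ((18 + 4)²*16)*(-4 + (½)/2) = (22²*16)*(-4 + (½)*(½)) = (484*16)*(-4 + ¼) = 7744*(-15/4) = -29040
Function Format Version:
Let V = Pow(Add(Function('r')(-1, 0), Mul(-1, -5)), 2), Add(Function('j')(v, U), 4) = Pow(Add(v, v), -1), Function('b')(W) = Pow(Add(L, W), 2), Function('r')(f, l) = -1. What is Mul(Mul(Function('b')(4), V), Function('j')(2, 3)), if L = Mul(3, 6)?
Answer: -29040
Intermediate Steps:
L = 18
Function('b')(W) = Pow(Add(18, W), 2)
Function('j')(v, U) = Add(-4, Mul(Rational(1, 2), Pow(v, -1))) (Function('j')(v, U) = Add(-4, Pow(Add(v, v), -1)) = Add(-4, Pow(Mul(2, v), -1)) = Add(-4, Mul(Rational(1, 2), Pow(v, -1))))
V = 16 (V = Pow(Add(-1, Mul(-1, -5)), 2) = Pow(Add(-1, 5), 2) = Pow(4, 2) = 16)
Mul(Mul(Function('b')(4), V), Function('j')(2, 3)) = Mul(Mul(Pow(Add(18, 4), 2), 16), Add(-4, Mul(Rational(1, 2), Pow(2, -1)))) = Mul(Mul(Pow(22, 2), 16), Add(-4, Mul(Rational(1, 2), Rational(1, 2)))) = Mul(Mul(484, 16), Add(-4, Rational(1, 4))) = Mul(7744, Rational(-15, 4)) = -29040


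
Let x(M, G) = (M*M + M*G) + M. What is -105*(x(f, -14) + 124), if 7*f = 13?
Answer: -75930/7 ≈ -10847.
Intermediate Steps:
f = 13/7 (f = (1/7)*13 = 13/7 ≈ 1.8571)
x(M, G) = M + M**2 + G*M (x(M, G) = (M**2 + G*M) + M = M + M**2 + G*M)
-105*(x(f, -14) + 124) = -105*(13*(1 - 14 + 13/7)/7 + 124) = -105*((13/7)*(-78/7) + 124) = -105*(-1014/49 + 124) = -105*5062/49 = -75930/7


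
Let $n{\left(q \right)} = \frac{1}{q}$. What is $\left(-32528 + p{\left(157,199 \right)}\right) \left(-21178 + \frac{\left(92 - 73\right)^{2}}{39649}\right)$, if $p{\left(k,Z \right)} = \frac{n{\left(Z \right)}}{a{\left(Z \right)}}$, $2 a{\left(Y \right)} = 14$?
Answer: $\frac{38047442003209983}{55231057} \approx 6.8888 \cdot 10^{8}$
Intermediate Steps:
$a{\left(Y \right)} = 7$ ($a{\left(Y \right)} = \frac{1}{2} \cdot 14 = 7$)
$p{\left(k,Z \right)} = \frac{1}{7 Z}$ ($p{\left(k,Z \right)} = \frac{1}{Z 7} = \frac{1}{Z} \frac{1}{7} = \frac{1}{7 Z}$)
$\left(-32528 + p{\left(157,199 \right)}\right) \left(-21178 + \frac{\left(92 - 73\right)^{2}}{39649}\right) = \left(-32528 + \frac{1}{7 \cdot 199}\right) \left(-21178 + \frac{\left(92 - 73\right)^{2}}{39649}\right) = \left(-32528 + \frac{1}{7} \cdot \frac{1}{199}\right) \left(-21178 + 19^{2} \cdot \frac{1}{39649}\right) = \left(-32528 + \frac{1}{1393}\right) \left(-21178 + 361 \cdot \frac{1}{39649}\right) = - \frac{45311503 \left(-21178 + \frac{361}{39649}\right)}{1393} = \left(- \frac{45311503}{1393}\right) \left(- \frac{839686161}{39649}\right) = \frac{38047442003209983}{55231057}$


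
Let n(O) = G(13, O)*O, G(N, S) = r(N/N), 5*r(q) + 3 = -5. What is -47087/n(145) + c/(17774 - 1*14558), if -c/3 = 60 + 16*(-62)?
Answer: 3168343/15544 ≈ 203.83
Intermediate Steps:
r(q) = -8/5 (r(q) = -3/5 + (1/5)*(-5) = -3/5 - 1 = -8/5)
G(N, S) = -8/5
c = 2796 (c = -3*(60 + 16*(-62)) = -3*(60 - 992) = -3*(-932) = 2796)
n(O) = -8*O/5
-47087/n(145) + c/(17774 - 1*14558) = -47087/((-8/5*145)) + 2796/(17774 - 1*14558) = -47087/(-232) + 2796/(17774 - 14558) = -47087*(-1/232) + 2796/3216 = 47087/232 + 2796*(1/3216) = 47087/232 + 233/268 = 3168343/15544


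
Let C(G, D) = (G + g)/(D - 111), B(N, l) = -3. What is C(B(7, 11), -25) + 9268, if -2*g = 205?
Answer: 2521107/272 ≈ 9268.8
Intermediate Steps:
g = -205/2 (g = -½*205 = -205/2 ≈ -102.50)
C(G, D) = (-205/2 + G)/(-111 + D) (C(G, D) = (G - 205/2)/(D - 111) = (-205/2 + G)/(-111 + D))
C(B(7, 11), -25) + 9268 = (-205/2 - 3)/(-111 - 25) + 9268 = -211/2/(-136) + 9268 = -1/136*(-211/2) + 9268 = 211/272 + 9268 = 2521107/272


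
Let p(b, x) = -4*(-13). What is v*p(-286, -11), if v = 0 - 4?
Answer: -208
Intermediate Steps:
p(b, x) = 52
v = -4
v*p(-286, -11) = -4*52 = -208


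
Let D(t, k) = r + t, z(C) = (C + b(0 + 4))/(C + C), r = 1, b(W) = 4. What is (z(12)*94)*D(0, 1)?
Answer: 188/3 ≈ 62.667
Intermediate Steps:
z(C) = (4 + C)/(2*C) (z(C) = (C + 4)/(C + C) = (4 + C)/((2*C)) = (4 + C)*(1/(2*C)) = (4 + C)/(2*C))
D(t, k) = 1 + t
(z(12)*94)*D(0, 1) = (((½)*(4 + 12)/12)*94)*(1 + 0) = (((½)*(1/12)*16)*94)*1 = ((⅔)*94)*1 = (188/3)*1 = 188/3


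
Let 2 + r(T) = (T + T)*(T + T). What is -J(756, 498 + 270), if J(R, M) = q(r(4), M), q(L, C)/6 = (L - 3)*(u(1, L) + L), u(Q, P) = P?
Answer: -43896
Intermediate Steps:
r(T) = -2 + 4*T**2 (r(T) = -2 + (T + T)*(T + T) = -2 + (2*T)*(2*T) = -2 + 4*T**2)
q(L, C) = 12*L*(-3 + L) (q(L, C) = 6*((L - 3)*(L + L)) = 6*((-3 + L)*(2*L)) = 6*(2*L*(-3 + L)) = 12*L*(-3 + L))
J(R, M) = 43896 (J(R, M) = 12*(-2 + 4*4**2)*(-3 + (-2 + 4*4**2)) = 12*(-2 + 4*16)*(-3 + (-2 + 4*16)) = 12*(-2 + 64)*(-3 + (-2 + 64)) = 12*62*(-3 + 62) = 12*62*59 = 43896)
-J(756, 498 + 270) = -1*43896 = -43896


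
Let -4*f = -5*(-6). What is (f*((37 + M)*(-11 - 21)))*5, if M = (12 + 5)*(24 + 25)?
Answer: 1044000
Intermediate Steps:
f = -15/2 (f = -(-5)*(-6)/4 = -1/4*30 = -15/2 ≈ -7.5000)
M = 833 (M = 17*49 = 833)
(f*((37 + M)*(-11 - 21)))*5 = -15*(37 + 833)*(-11 - 21)/2*5 = -6525*(-32)*5 = -15/2*(-27840)*5 = 208800*5 = 1044000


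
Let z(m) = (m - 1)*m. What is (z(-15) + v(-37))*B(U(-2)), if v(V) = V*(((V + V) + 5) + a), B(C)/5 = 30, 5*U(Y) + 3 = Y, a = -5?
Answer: 446700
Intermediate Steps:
U(Y) = -3/5 + Y/5
B(C) = 150 (B(C) = 5*30 = 150)
z(m) = m*(-1 + m) (z(m) = (-1 + m)*m = m*(-1 + m))
v(V) = 2*V**2 (v(V) = V*(((V + V) + 5) - 5) = V*((2*V + 5) - 5) = V*((5 + 2*V) - 5) = V*(2*V) = 2*V**2)
(z(-15) + v(-37))*B(U(-2)) = (-15*(-1 - 15) + 2*(-37)**2)*150 = (-15*(-16) + 2*1369)*150 = (240 + 2738)*150 = 2978*150 = 446700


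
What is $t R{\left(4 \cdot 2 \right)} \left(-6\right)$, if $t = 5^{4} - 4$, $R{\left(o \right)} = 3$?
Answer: $-11178$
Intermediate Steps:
$t = 621$ ($t = 625 - 4 = 621$)
$t R{\left(4 \cdot 2 \right)} \left(-6\right) = 621 \cdot 3 \left(-6\right) = 1863 \left(-6\right) = -11178$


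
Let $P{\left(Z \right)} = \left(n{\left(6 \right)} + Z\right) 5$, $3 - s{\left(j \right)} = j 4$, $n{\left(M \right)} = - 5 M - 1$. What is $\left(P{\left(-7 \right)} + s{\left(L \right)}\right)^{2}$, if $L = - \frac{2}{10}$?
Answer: $\frac{866761}{25} \approx 34670.0$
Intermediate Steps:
$L = - \frac{1}{5}$ ($L = \left(-2\right) \frac{1}{10} = - \frac{1}{5} \approx -0.2$)
$n{\left(M \right)} = -1 - 5 M$
$s{\left(j \right)} = 3 - 4 j$ ($s{\left(j \right)} = 3 - j 4 = 3 - 4 j$)
$P{\left(Z \right)} = -155 + 5 Z$ ($P{\left(Z \right)} = \left(\left(-1 - 30\right) + Z\right) 5 = \left(-31 + Z\right) 5 = -155 + 5 Z$)
$\left(P{\left(-7 \right)} + s{\left(L \right)}\right)^{2} = \left(\left(-155 + 5 \left(-7\right)\right) + \left(3 - - \frac{4}{5}\right)\right)^{2} = \left(\left(-155 - 35\right) + \left(3 + \frac{4}{5}\right)\right)^{2} = \left(-190 + \frac{19}{5}\right)^{2} = \left(- \frac{931}{5}\right)^{2} = \frac{866761}{25}$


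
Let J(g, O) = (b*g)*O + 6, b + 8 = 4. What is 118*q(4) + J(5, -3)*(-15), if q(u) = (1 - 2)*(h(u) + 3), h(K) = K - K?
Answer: -1344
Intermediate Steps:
b = -4 (b = -8 + 4 = -4)
J(g, O) = 6 - 4*O*g (J(g, O) = (-4*g)*O + 6 = -4*O*g + 6 = 6 - 4*O*g)
h(K) = 0
q(u) = -3 (q(u) = (1 - 2)*(0 + 3) = -1*3 = -3)
118*q(4) + J(5, -3)*(-15) = 118*(-3) + (6 - 4*(-3)*5)*(-15) = -354 + (6 + 60)*(-15) = -354 + 66*(-15) = -354 - 990 = -1344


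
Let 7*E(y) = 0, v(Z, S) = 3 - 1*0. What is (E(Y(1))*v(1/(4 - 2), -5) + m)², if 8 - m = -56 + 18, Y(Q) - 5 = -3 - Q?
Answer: 2116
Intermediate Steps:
Y(Q) = 2 - Q (Y(Q) = 5 + (-3 - Q) = 2 - Q)
v(Z, S) = 3 (v(Z, S) = 3 + 0 = 3)
E(y) = 0 (E(y) = (⅐)*0 = 0)
m = 46 (m = 8 - (-56 + 18) = 8 - 1*(-38) = 8 + 38 = 46)
(E(Y(1))*v(1/(4 - 2), -5) + m)² = (0*3 + 46)² = (0 + 46)² = 46² = 2116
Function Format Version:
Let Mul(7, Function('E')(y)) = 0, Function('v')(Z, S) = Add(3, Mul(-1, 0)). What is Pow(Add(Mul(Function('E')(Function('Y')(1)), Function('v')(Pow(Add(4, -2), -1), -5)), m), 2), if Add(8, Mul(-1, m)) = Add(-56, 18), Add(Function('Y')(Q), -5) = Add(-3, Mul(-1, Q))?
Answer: 2116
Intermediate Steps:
Function('Y')(Q) = Add(2, Mul(-1, Q)) (Function('Y')(Q) = Add(5, Add(-3, Mul(-1, Q))) = Add(2, Mul(-1, Q)))
Function('v')(Z, S) = 3 (Function('v')(Z, S) = Add(3, 0) = 3)
Function('E')(y) = 0 (Function('E')(y) = Mul(Rational(1, 7), 0) = 0)
m = 46 (m = Add(8, Mul(-1, Add(-56, 18))) = Add(8, Mul(-1, -38)) = Add(8, 38) = 46)
Pow(Add(Mul(Function('E')(Function('Y')(1)), Function('v')(Pow(Add(4, -2), -1), -5)), m), 2) = Pow(Add(Mul(0, 3), 46), 2) = Pow(Add(0, 46), 2) = Pow(46, 2) = 2116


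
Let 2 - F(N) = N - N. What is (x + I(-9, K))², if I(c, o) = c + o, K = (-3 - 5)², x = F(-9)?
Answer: 3249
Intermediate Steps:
F(N) = 2 (F(N) = 2 - (N - N) = 2 - 1*0 = 2 + 0 = 2)
x = 2
K = 64 (K = (-8)² = 64)
(x + I(-9, K))² = (2 + (-9 + 64))² = (2 + 55)² = 57² = 3249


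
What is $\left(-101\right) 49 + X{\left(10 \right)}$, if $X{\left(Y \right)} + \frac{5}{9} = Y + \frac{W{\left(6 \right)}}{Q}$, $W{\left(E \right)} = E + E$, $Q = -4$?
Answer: $- \frac{44483}{9} \approx -4942.6$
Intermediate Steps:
$W{\left(E \right)} = 2 E$
$X{\left(Y \right)} = - \frac{32}{9} + Y$ ($X{\left(Y \right)} = - \frac{5}{9} + \left(Y + \frac{2 \cdot 6}{-4}\right) = - \frac{5}{9} + \left(Y + 12 \left(- \frac{1}{4}\right)\right) = - \frac{5}{9} + \left(Y - 3\right) = - \frac{5}{9} + \left(-3 + Y\right) = - \frac{32}{9} + Y$)
$\left(-101\right) 49 + X{\left(10 \right)} = \left(-101\right) 49 + \left(- \frac{32}{9} + 10\right) = -4949 + \frac{58}{9} = - \frac{44483}{9}$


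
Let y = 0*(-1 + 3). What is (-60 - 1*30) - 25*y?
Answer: -90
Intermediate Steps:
y = 0 (y = 0*2 = 0)
(-60 - 1*30) - 25*y = (-60 - 1*30) - 25*0 = (-60 - 30) + 0 = -90 + 0 = -90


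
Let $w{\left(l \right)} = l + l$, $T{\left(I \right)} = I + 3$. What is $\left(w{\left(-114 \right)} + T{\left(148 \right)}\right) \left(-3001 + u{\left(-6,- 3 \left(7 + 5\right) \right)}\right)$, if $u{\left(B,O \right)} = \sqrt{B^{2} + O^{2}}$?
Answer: $231077 - 462 \sqrt{37} \approx 2.2827 \cdot 10^{5}$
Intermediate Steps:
$T{\left(I \right)} = 3 + I$
$w{\left(l \right)} = 2 l$
$\left(w{\left(-114 \right)} + T{\left(148 \right)}\right) \left(-3001 + u{\left(-6,- 3 \left(7 + 5\right) \right)}\right) = \left(2 \left(-114\right) + \left(3 + 148\right)\right) \left(-3001 + \sqrt{\left(-6\right)^{2} + \left(- 3 \left(7 + 5\right)\right)^{2}}\right) = \left(-228 + 151\right) \left(-3001 + \sqrt{36 + \left(\left(-3\right) 12\right)^{2}}\right) = - 77 \left(-3001 + \sqrt{36 + \left(-36\right)^{2}}\right) = - 77 \left(-3001 + \sqrt{36 + 1296}\right) = - 77 \left(-3001 + \sqrt{1332}\right) = - 77 \left(-3001 + 6 \sqrt{37}\right) = 231077 - 462 \sqrt{37}$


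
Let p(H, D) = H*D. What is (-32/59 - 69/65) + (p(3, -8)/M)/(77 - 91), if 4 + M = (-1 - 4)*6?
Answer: -754979/456365 ≈ -1.6543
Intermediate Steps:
p(H, D) = D*H
M = -34 (M = -4 + (-1 - 4)*6 = -4 - 5*6 = -4 - 30 = -34)
(-32/59 - 69/65) + (p(3, -8)/M)/(77 - 91) = (-32/59 - 69/65) + (-8*3/(-34))/(77 - 91) = (-32*1/59 - 69*1/65) + (-24*(-1/34))/(-14) = (-32/59 - 69/65) - 1/14*12/17 = -6151/3835 - 6/119 = -754979/456365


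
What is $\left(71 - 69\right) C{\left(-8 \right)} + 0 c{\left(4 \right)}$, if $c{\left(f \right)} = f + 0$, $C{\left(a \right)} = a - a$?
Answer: $0$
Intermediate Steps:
$C{\left(a \right)} = 0$
$c{\left(f \right)} = f$
$\left(71 - 69\right) C{\left(-8 \right)} + 0 c{\left(4 \right)} = \left(71 - 69\right) 0 + 0 \cdot 4 = \left(71 - 69\right) 0 + 0 = 2 \cdot 0 + 0 = 0 + 0 = 0$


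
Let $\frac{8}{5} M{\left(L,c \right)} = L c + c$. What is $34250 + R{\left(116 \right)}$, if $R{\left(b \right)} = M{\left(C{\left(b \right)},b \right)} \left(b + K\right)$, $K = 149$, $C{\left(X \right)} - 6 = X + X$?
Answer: $\frac{9252075}{2} \approx 4.626 \cdot 10^{6}$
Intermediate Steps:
$C{\left(X \right)} = 6 + 2 X$ ($C{\left(X \right)} = 6 + \left(X + X\right) = 6 + 2 X$)
$M{\left(L,c \right)} = \frac{5 c}{8} + \frac{5 L c}{8}$ ($M{\left(L,c \right)} = \frac{5 \left(L c + c\right)}{8} = \frac{5 \left(c + L c\right)}{8} = \frac{5 c}{8} + \frac{5 L c}{8}$)
$R{\left(b \right)} = \frac{5 b \left(7 + 2 b\right) \left(149 + b\right)}{8}$ ($R{\left(b \right)} = \frac{5 b \left(1 + \left(6 + 2 b\right)\right)}{8} \left(b + 149\right) = \frac{5 b \left(7 + 2 b\right)}{8} \left(149 + b\right) = \frac{5 b \left(7 + 2 b\right) \left(149 + b\right)}{8}$)
$34250 + R{\left(116 \right)} = 34250 + \frac{5}{8} \cdot 116 \left(7 + 2 \cdot 116\right) \left(149 + 116\right) = 34250 + \frac{5}{8} \cdot 116 \left(7 + 232\right) 265 = 34250 + \frac{5}{8} \cdot 116 \cdot 239 \cdot 265 = 34250 + \frac{9183575}{2} = \frac{9252075}{2}$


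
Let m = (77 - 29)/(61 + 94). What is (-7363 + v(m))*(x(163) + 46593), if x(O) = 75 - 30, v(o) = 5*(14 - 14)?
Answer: -343395594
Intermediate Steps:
m = 48/155 ≈ 0.30968
v(o) = 0 (v(o) = 5*0 = 0)
x(O) = 45
(-7363 + v(m))*(x(163) + 46593) = (-7363 + 0)*(45 + 46593) = -7363*46638 = -343395594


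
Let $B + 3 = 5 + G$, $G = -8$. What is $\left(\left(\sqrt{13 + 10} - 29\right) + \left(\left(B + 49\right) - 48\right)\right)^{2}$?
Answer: $\left(34 - \sqrt{23}\right)^{2} \approx 852.88$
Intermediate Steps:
$B = -6$ ($B = -3 + \left(5 - 8\right) = -3 - 3 = -6$)
$\left(\left(\sqrt{13 + 10} - 29\right) + \left(\left(B + 49\right) - 48\right)\right)^{2} = \left(\left(\sqrt{13 + 10} - 29\right) + \left(\left(-6 + 49\right) - 48\right)\right)^{2} = \left(\left(\sqrt{23} - 29\right) + \left(43 - 48\right)\right)^{2} = \left(\left(-29 + \sqrt{23}\right) - 5\right)^{2} = \left(-34 + \sqrt{23}\right)^{2}$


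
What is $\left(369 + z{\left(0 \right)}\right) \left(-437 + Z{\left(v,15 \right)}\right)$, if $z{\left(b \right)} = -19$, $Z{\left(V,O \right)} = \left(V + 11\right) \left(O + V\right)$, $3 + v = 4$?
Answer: $-85750$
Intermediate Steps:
$v = 1$ ($v = -3 + 4 = 1$)
$Z{\left(V,O \right)} = \left(11 + V\right) \left(O + V\right)$
$\left(369 + z{\left(0 \right)}\right) \left(-437 + Z{\left(v,15 \right)}\right) = \left(369 - 19\right) \left(-437 + \left(1^{2} + 11 \cdot 15 + 11 \cdot 1 + 15 \cdot 1\right)\right) = 350 \left(-437 + \left(1 + 165 + 11 + 15\right)\right) = 350 \left(-437 + 192\right) = 350 \left(-245\right) = -85750$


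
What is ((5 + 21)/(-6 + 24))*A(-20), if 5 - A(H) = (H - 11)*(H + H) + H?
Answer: -1755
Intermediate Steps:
A(H) = 5 - H - 2*H*(-11 + H) (A(H) = 5 - ((H - 11)*(H + H) + H) = 5 - ((-11 + H)*(2*H) + H) = 5 - (2*H*(-11 + H) + H) = 5 - (H + 2*H*(-11 + H)) = 5 + (-H - 2*H*(-11 + H)) = 5 - H - 2*H*(-11 + H))
((5 + 21)/(-6 + 24))*A(-20) = ((5 + 21)/(-6 + 24))*(5 - 2*(-20)² + 21*(-20)) = (26/18)*(5 - 2*400 - 420) = (26*(1/18))*(5 - 800 - 420) = (13/9)*(-1215) = -1755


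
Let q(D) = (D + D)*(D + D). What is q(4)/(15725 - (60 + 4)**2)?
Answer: 64/11629 ≈ 0.0055035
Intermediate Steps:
q(D) = 4*D**2 (q(D) = (2*D)*(2*D) = 4*D**2)
q(4)/(15725 - (60 + 4)**2) = (4*4**2)/(15725 - (60 + 4)**2) = (4*16)/(15725 - 1*64**2) = 64/(15725 - 1*4096) = 64/(15725 - 4096) = 64/11629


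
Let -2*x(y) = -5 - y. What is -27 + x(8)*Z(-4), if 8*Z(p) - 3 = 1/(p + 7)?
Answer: -583/24 ≈ -24.292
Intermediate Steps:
Z(p) = 3/8 + 1/(8*(7 + p)) (Z(p) = 3/8 + 1/(8*(p + 7)) = 3/8 + 1/(8*(7 + p)))
x(y) = 5/2 + y/2 (x(y) = -(-5 - y)/2 = 5/2 + y/2)
-27 + x(8)*Z(-4) = -27 + (5/2 + (½)*8)*((22 + 3*(-4))/(8*(7 - 4))) = -27 + (5/2 + 4)*((⅛)*(22 - 12)/3) = -27 + 13*((⅛)*(⅓)*10)/2 = -27 + (13/2)*(5/12) = -27 + 65/24 = -583/24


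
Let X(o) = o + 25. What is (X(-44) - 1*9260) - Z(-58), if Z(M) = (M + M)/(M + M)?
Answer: -9280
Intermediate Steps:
X(o) = 25 + o
Z(M) = 1 (Z(M) = (2*M)/((2*M)) = (2*M)*(1/(2*M)) = 1)
(X(-44) - 1*9260) - Z(-58) = ((25 - 44) - 1*9260) - 1*1 = (-19 - 9260) - 1 = -9279 - 1 = -9280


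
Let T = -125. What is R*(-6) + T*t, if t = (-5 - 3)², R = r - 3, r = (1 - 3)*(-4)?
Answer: -8030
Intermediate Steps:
r = 8 (r = -2*(-4) = 8)
R = 5 (R = 8 - 3 = 5)
t = 64 (t = (-8)² = 64)
R*(-6) + T*t = 5*(-6) - 125*64 = -30 - 8000 = -8030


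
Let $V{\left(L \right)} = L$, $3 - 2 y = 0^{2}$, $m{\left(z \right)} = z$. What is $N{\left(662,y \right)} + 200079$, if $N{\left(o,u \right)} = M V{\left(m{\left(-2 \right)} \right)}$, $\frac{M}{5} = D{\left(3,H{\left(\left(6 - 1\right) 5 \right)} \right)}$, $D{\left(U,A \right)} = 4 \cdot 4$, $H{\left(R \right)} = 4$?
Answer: $199919$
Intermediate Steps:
$y = \frac{3}{2}$ ($y = \frac{3}{2} - \frac{0^{2}}{2} = \frac{3}{2} - 0 = \frac{3}{2} + 0 = \frac{3}{2} \approx 1.5$)
$D{\left(U,A \right)} = 16$
$M = 80$ ($M = 5 \cdot 16 = 80$)
$N{\left(o,u \right)} = -160$ ($N{\left(o,u \right)} = 80 \left(-2\right) = -160$)
$N{\left(662,y \right)} + 200079 = -160 + 200079 = 199919$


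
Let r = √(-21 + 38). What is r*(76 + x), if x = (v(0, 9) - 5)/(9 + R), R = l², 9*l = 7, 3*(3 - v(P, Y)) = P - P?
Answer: 29483*√17/389 ≈ 312.50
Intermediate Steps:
v(P, Y) = 3 (v(P, Y) = 3 - (P - P)/3 = 3 - ⅓*0 = 3 + 0 = 3)
l = 7/9 (l = (⅑)*7 = 7/9 ≈ 0.77778)
R = 49/81 (R = (7/9)² = 49/81 ≈ 0.60494)
x = -81/389 (x = (3 - 5)/(9 + 49/81) = -2/778/81 = -2*81/778 = -81/389 ≈ -0.20823)
r = √17 ≈ 4.1231
r*(76 + x) = √17*(76 - 81/389) = √17*(29483/389) = 29483*√17/389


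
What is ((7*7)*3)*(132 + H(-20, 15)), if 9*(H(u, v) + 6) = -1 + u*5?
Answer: 50617/3 ≈ 16872.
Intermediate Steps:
H(u, v) = -55/9 + 5*u/9 (H(u, v) = -6 + (-1 + u*5)/9 = -6 + (-1 + 5*u)/9 = -6 + (-⅑ + 5*u/9) = -55/9 + 5*u/9)
((7*7)*3)*(132 + H(-20, 15)) = ((7*7)*3)*(132 + (-55/9 + (5/9)*(-20))) = (49*3)*(132 + (-55/9 - 100/9)) = 147*(132 - 155/9) = 147*(1033/9) = 50617/3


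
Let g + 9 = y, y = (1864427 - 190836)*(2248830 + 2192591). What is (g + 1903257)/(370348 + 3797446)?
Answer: 7433124116059/4167794 ≈ 1.7835e+6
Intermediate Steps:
y = 7433122212811 (y = 1673591*4441421 = 7433122212811)
g = 7433122212802 (g = -9 + 7433122212811 = 7433122212802)
(g + 1903257)/(370348 + 3797446) = (7433122212802 + 1903257)/(370348 + 3797446) = 7433124116059/4167794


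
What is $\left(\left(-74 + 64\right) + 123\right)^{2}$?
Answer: $12769$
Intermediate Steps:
$\left(\left(-74 + 64\right) + 123\right)^{2} = \left(-10 + 123\right)^{2} = 113^{2} = 12769$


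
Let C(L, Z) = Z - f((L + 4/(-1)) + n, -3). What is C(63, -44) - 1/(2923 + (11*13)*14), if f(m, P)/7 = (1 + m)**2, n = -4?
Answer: -108330301/4925 ≈ -21996.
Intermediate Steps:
f(m, P) = 7*(1 + m)**2
C(L, Z) = Z - 7*(-7 + L)**2 (C(L, Z) = Z - 7*(1 + ((L + 4/(-1)) - 4))**2 = Z - 7*(1 + ((L + 4*(-1)) - 4))**2 = Z - 7*(1 + ((L - 4) - 4))**2 = Z - 7*(1 + ((-4 + L) - 4))**2 = Z - 7*(1 + (-8 + L))**2 = Z - 7*(-7 + L)**2)
C(63, -44) - 1/(2923 + (11*13)*14) = (-44 - 7*(-7 + 63)**2) - 1/(2923 + (11*13)*14) = (-44 - 7*56**2) - 1/(2923 + 143*14) = (-44 - 7*3136) - 1/(2923 + 2002) = (-44 - 21952) - 1/4925 = -21996 - 1*1/4925 = -21996 - 1/4925 = -108330301/4925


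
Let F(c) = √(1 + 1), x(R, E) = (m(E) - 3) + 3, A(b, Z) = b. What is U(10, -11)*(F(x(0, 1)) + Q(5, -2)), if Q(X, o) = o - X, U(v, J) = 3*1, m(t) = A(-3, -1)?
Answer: -21 + 3*√2 ≈ -16.757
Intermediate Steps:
m(t) = -3
x(R, E) = -3 (x(R, E) = (-3 - 3) + 3 = -6 + 3 = -3)
U(v, J) = 3
F(c) = √2
U(10, -11)*(F(x(0, 1)) + Q(5, -2)) = 3*(√2 + (-2 - 1*5)) = 3*(√2 + (-2 - 5)) = 3*(√2 - 7) = 3*(-7 + √2) = -21 + 3*√2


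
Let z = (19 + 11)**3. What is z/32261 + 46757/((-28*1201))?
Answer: -600471577/1084872908 ≈ -0.55349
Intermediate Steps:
z = 27000 (z = 30**3 = 27000)
z/32261 + 46757/((-28*1201)) = 27000/32261 + 46757/((-28*1201)) = 27000*(1/32261) + 46757/(-33628) = 27000/32261 + 46757*(-1/33628) = 27000/32261 - 46757/33628 = -600471577/1084872908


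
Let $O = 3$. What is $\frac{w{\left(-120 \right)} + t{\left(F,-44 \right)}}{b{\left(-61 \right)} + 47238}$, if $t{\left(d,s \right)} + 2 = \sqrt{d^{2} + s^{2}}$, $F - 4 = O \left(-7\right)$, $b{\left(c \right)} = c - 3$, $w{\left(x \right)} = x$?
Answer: $- \frac{61}{23587} + \frac{5 \sqrt{89}}{47174} \approx -0.0015863$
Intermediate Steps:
$b{\left(c \right)} = -3 + c$ ($b{\left(c \right)} = c - 3 = -3 + c$)
$F = -17$ ($F = 4 + 3 \left(-7\right) = 4 - 21 = -17$)
$t{\left(d,s \right)} = -2 + \sqrt{d^{2} + s^{2}}$
$\frac{w{\left(-120 \right)} + t{\left(F,-44 \right)}}{b{\left(-61 \right)} + 47238} = \frac{-120 - \left(2 - \sqrt{\left(-17\right)^{2} + \left(-44\right)^{2}}\right)}{\left(-3 - 61\right) + 47238} = \frac{-120 - \left(2 - \sqrt{289 + 1936}\right)}{-64 + 47238} = \frac{-120 - \left(2 - \sqrt{2225}\right)}{47174} = \left(-120 - \left(2 - 5 \sqrt{89}\right)\right) \frac{1}{47174} = \left(-122 + 5 \sqrt{89}\right) \frac{1}{47174} = - \frac{61}{23587} + \frac{5 \sqrt{89}}{47174}$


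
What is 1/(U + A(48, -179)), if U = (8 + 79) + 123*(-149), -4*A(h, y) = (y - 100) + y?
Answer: -2/36251 ≈ -5.5171e-5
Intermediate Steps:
A(h, y) = 25 - y/2 (A(h, y) = -((y - 100) + y)/4 = -((-100 + y) + y)/4 = -(-100 + 2*y)/4 = 25 - y/2)
U = -18240 (U = 87 - 18327 = -18240)
1/(U + A(48, -179)) = 1/(-18240 + (25 - ½*(-179))) = 1/(-18240 + (25 + 179/2)) = 1/(-18240 + 229/2) = 1/(-36251/2) = -2/36251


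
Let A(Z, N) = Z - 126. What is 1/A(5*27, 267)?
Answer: ⅑ ≈ 0.11111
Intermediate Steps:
A(Z, N) = -126 + Z
1/A(5*27, 267) = 1/(-126 + 5*27) = 1/(-126 + 135) = 1/9 = ⅑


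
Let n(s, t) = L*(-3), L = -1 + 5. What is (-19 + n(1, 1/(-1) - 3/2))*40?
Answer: -1240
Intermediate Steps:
L = 4
n(s, t) = -12 (n(s, t) = 4*(-3) = -12)
(-19 + n(1, 1/(-1) - 3/2))*40 = (-19 - 12)*40 = -31*40 = -1240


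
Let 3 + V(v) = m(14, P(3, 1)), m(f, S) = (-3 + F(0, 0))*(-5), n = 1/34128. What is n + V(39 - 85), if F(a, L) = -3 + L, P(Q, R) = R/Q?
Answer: 921457/34128 ≈ 27.000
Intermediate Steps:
n = 1/34128 ≈ 2.9301e-5
m(f, S) = 30 (m(f, S) = (-3 + (-3 + 0))*(-5) = (-3 - 3)*(-5) = -6*(-5) = 30)
V(v) = 27 (V(v) = -3 + 30 = 27)
n + V(39 - 85) = 1/34128 + 27 = 921457/34128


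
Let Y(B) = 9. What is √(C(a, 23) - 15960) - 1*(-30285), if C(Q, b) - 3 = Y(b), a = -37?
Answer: 30285 + 6*I*√443 ≈ 30285.0 + 126.29*I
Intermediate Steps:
C(Q, b) = 12 (C(Q, b) = 3 + 9 = 12)
√(C(a, 23) - 15960) - 1*(-30285) = √(12 - 15960) - 1*(-30285) = √(-15948) + 30285 = 6*I*√443 + 30285 = 30285 + 6*I*√443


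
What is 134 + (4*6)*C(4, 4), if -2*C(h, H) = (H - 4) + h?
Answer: 86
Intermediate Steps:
C(h, H) = 2 - H/2 - h/2 (C(h, H) = -((H - 4) + h)/2 = -((-4 + H) + h)/2 = -(-4 + H + h)/2 = 2 - H/2 - h/2)
134 + (4*6)*C(4, 4) = 134 + (4*6)*(2 - ½*4 - ½*4) = 134 + 24*(2 - 2 - 2) = 134 + 24*(-2) = 134 - 48 = 86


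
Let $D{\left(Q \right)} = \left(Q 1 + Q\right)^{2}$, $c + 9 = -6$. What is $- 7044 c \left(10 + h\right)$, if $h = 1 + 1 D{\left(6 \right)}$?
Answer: $16377300$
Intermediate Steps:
$c = -15$ ($c = -9 - 6 = -15$)
$D{\left(Q \right)} = 4 Q^{2}$ ($D{\left(Q \right)} = \left(Q + Q\right)^{2} = \left(2 Q\right)^{2} = 4 Q^{2}$)
$h = 145$ ($h = 1 + 1 \cdot 4 \cdot 6^{2} = 1 + 1 \cdot 4 \cdot 36 = 1 + 1 \cdot 144 = 1 + 144 = 145$)
$- 7044 c \left(10 + h\right) = - 7044 \left(- 15 \left(10 + 145\right)\right) = - 7044 \left(\left(-15\right) 155\right) = \left(-7044\right) \left(-2325\right) = 16377300$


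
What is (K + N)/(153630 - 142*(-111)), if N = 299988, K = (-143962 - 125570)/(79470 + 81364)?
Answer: 4020666705/2270332744 ≈ 1.7710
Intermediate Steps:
K = -134766/80417 (K = -269532/160834 = -269532*1/160834 = -134766/80417 ≈ -1.6758)
(K + N)/(153630 - 142*(-111)) = (-134766/80417 + 299988)/(153630 - 142*(-111)) = 24124000230/(80417*(153630 + 15762)) = (24124000230/80417)/169392 = (24124000230/80417)*(1/169392) = 4020666705/2270332744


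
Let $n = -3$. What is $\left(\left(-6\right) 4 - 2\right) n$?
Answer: $78$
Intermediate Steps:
$\left(\left(-6\right) 4 - 2\right) n = \left(\left(-6\right) 4 - 2\right) \left(-3\right) = \left(-24 - 2\right) \left(-3\right) = \left(-26\right) \left(-3\right) = 78$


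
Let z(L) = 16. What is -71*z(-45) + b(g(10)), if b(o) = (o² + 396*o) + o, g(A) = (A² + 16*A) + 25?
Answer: 193234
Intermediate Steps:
g(A) = 25 + A² + 16*A
b(o) = o² + 397*o
-71*z(-45) + b(g(10)) = -71*16 + (25 + 10² + 16*10)*(397 + (25 + 10² + 16*10)) = -1136 + (25 + 100 + 160)*(397 + (25 + 100 + 160)) = -1136 + 285*(397 + 285) = -1136 + 285*682 = -1136 + 194370 = 193234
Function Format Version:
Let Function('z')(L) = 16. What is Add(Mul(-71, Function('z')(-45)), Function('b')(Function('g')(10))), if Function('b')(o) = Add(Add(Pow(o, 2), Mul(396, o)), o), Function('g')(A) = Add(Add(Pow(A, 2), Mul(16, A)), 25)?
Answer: 193234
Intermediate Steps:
Function('g')(A) = Add(25, Pow(A, 2), Mul(16, A))
Function('b')(o) = Add(Pow(o, 2), Mul(397, o))
Add(Mul(-71, Function('z')(-45)), Function('b')(Function('g')(10))) = Add(Mul(-71, 16), Mul(Add(25, Pow(10, 2), Mul(16, 10)), Add(397, Add(25, Pow(10, 2), Mul(16, 10))))) = Add(-1136, Mul(Add(25, 100, 160), Add(397, Add(25, 100, 160)))) = Add(-1136, Mul(285, Add(397, 285))) = Add(-1136, Mul(285, 682)) = Add(-1136, 194370) = 193234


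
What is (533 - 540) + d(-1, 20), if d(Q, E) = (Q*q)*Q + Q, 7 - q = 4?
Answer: -5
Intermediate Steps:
q = 3 (q = 7 - 1*4 = 7 - 4 = 3)
d(Q, E) = Q + 3*Q**2 (d(Q, E) = (Q*3)*Q + Q = (3*Q)*Q + Q = 3*Q**2 + Q = Q + 3*Q**2)
(533 - 540) + d(-1, 20) = (533 - 540) - (1 + 3*(-1)) = -7 - (1 - 3) = -7 - 1*(-2) = -7 + 2 = -5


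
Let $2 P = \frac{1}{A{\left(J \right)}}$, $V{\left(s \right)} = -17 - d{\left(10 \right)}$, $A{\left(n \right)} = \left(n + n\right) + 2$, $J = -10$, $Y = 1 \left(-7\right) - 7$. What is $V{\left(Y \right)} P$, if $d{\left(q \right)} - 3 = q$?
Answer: $\frac{5}{6} \approx 0.83333$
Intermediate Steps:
$d{\left(q \right)} = 3 + q$
$Y = -14$ ($Y = -7 - 7 = -14$)
$A{\left(n \right)} = 2 + 2 n$ ($A{\left(n \right)} = 2 n + 2 = 2 + 2 n$)
$V{\left(s \right)} = -30$ ($V{\left(s \right)} = -17 - \left(3 + 10\right) = -17 - 13 = -30$)
$P = - \frac{1}{36}$ ($P = \frac{1}{2 \left(2 + 2 \left(-10\right)\right)} = \frac{1}{2 \left(2 - 20\right)} = \frac{1}{2 \left(-18\right)} = \frac{1}{2} \left(- \frac{1}{18}\right) = - \frac{1}{36} \approx -0.027778$)
$V{\left(Y \right)} P = \left(-30\right) \left(- \frac{1}{36}\right) = \frac{5}{6}$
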